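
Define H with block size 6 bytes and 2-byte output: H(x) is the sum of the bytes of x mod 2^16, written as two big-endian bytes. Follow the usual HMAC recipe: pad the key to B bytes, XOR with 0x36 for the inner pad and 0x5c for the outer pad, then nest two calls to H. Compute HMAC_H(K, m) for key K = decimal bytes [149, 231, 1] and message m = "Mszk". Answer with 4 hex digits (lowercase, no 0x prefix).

Key decimal bytes [149, 231, 1] = 95 e7 01 is 3 bytes ≤ B = 6; zero-pad to 6 bytes: K' = 95 e7 01 00 00 00.
K' ⊕ ipad = a3 d1 37 36 36 36.  K' ⊕ opad = c9 bb 5d 5c 5c 5c.
Inner input = (K'⊕ipad) ∥ m = a3 d1 37 36 36 36 ∥ 4d 73 7a 6b.
Inner hash: sum = 163+209+55+54+54+54+77+115+122+107 = 1010 → 03 f2.
Outer input = (K'⊕opad) ∥ inner = c9 bb 5d 5c 5c 5c ∥ 03 f2.
Outer hash (tag): sum = 201+187+93+92+92+92+3+242 = 1002 → 03 ea.

03ea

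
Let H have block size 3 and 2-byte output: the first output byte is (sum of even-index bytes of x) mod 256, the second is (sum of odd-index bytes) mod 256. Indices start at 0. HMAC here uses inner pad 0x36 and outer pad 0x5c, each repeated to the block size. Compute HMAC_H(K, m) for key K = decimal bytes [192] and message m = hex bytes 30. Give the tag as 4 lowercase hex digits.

Key decimal bytes [192] = c0 is 1 byte ≤ B = 3; zero-pad to 3 bytes: K' = c0 00 00.
K' ⊕ ipad = f6 36 36.  K' ⊕ opad = 9c 5c 5c.
Inner input = (K'⊕ipad) ∥ m = f6 36 36 ∥ 30.
Inner hash: even-index sum = 300 mod 256 = 44; odd-index sum = 102 mod 256 = 102 → 2c 66.
Outer input = (K'⊕opad) ∥ inner = 9c 5c 5c ∥ 2c 66.
Outer hash (tag): even-index sum = 350 mod 256 = 94; odd-index sum = 136 mod 256 = 136 → 5e 88.

5e88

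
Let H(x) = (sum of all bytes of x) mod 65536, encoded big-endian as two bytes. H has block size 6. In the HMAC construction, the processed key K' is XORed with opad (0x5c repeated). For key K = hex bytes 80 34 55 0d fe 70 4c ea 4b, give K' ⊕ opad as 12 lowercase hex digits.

Key hex bytes 80 34 55 0d fe 70 4c ea 4b is 9 bytes > B = 6, so hash it first: H(key) = 04 05, then zero-pad to 6 bytes: K' = 04 05 00 00 00 00.
XOR each byte with 0x5c: 04⊕5c=58, 05⊕5c=59, 00⊕5c=5c, 00⊕5c=5c, 00⊕5c=5c, 00⊕5c=5c.

58595c5c5c5c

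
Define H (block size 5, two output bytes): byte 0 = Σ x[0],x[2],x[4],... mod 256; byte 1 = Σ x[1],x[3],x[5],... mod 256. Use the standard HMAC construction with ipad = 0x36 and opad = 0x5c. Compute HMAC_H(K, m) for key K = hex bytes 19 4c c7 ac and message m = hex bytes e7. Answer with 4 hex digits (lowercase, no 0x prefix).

3756

Key hex bytes 19 4c c7 ac is 4 bytes ≤ B = 5; zero-pad to 5 bytes: K' = 19 4c c7 ac 00.
K' ⊕ ipad = 2f 7a f1 9a 36.  K' ⊕ opad = 45 10 9b f0 5c.
Inner input = (K'⊕ipad) ∥ m = 2f 7a f1 9a 36 ∥ e7.
Inner hash: even-index sum = 342 mod 256 = 86; odd-index sum = 507 mod 256 = 251 → 56 fb.
Outer input = (K'⊕opad) ∥ inner = 45 10 9b f0 5c ∥ 56 fb.
Outer hash (tag): even-index sum = 567 mod 256 = 55; odd-index sum = 342 mod 256 = 86 → 37 56.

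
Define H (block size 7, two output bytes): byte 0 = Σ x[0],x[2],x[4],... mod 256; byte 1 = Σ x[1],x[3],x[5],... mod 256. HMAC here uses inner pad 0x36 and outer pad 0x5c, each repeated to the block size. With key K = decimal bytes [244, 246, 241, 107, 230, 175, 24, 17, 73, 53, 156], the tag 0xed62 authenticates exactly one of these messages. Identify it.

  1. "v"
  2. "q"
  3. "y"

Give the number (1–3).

3

Key decimal bytes [244, 246, 241, 107, 230, 175, 24, 17, 73, 53, 156] = f4 f6 f1 6b e6 af 18 11 49 35 9c is 11 bytes > B = 7, so hash it first: H(key) = c8 56, then zero-pad to 7 bytes: K' = c8 56 00 00 00 00 00.
K' ⊕ ipad = fe 60 36 36 36 36 36; K' ⊕ opad = 94 0a 5c 5c 5c 5c 5c.
m1: inner = H(fe 60 36 36 36 36 36 76) = a0 42; tag = H(94 0a 5c 5c 5c 5c 5c a0 42) = ea62
m2: inner = H(fe 60 36 36 36 36 36 71) = a0 3d; tag = H(94 0a 5c 5c 5c 5c 5c a0 3d) = e562
m3: inner = H(fe 60 36 36 36 36 36 79) = a0 45; tag = H(94 0a 5c 5c 5c 5c 5c a0 45) = ed62 ← matches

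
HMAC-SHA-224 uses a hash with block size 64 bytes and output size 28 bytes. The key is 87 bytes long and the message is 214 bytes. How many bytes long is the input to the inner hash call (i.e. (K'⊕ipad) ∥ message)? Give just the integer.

Key is 87 > 64 bytes, so it is hashed to 28 bytes then zero-padded to 64: |K'| = 64.
Inner input = (K'⊕ipad) ∥ m → 64 + 214 = 278 bytes.

278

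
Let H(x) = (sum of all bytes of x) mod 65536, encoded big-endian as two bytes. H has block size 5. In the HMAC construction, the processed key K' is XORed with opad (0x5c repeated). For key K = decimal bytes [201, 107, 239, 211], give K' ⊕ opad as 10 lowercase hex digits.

Key decimal bytes [201, 107, 239, 211] = c9 6b ef d3 is 4 bytes ≤ B = 5; zero-pad to 5 bytes: K' = c9 6b ef d3 00.
XOR each byte with 0x5c: c9⊕5c=95, 6b⊕5c=37, ef⊕5c=b3, d3⊕5c=8f, 00⊕5c=5c.

9537b38f5c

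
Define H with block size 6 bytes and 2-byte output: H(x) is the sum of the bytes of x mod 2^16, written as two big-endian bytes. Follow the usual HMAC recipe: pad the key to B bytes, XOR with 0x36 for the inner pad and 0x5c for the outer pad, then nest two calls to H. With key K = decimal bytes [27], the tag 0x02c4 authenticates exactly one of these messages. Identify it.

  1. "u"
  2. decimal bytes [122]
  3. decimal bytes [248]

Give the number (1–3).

1

Key decimal bytes [27] = 1b is 1 byte ≤ B = 6; zero-pad to 6 bytes: K' = 1b 00 00 00 00 00.
K' ⊕ ipad = 2d 36 36 36 36 36; K' ⊕ opad = 47 5c 5c 5c 5c 5c.
m1: inner = H(2d 36 36 36 36 36 75) = 01 b0; tag = H(47 5c 5c 5c 5c 5c 01 b0) = 02c4 ← matches
m2: inner = H(2d 36 36 36 36 36 7a) = 01 b5; tag = H(47 5c 5c 5c 5c 5c 01 b5) = 02c9
m3: inner = H(2d 36 36 36 36 36 f8) = 02 33; tag = H(47 5c 5c 5c 5c 5c 02 33) = 0248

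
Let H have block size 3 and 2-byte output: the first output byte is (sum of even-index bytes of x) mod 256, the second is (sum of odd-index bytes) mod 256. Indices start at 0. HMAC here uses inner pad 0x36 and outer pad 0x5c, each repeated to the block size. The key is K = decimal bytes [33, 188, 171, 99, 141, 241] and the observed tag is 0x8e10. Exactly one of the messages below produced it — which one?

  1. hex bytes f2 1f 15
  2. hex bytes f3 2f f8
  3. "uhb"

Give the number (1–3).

Key decimal bytes [33, 188, 171, 99, 141, 241] = 21 bc ab 63 8d f1 is 6 bytes > B = 3, so hash it first: H(key) = 59 10, then zero-pad to 3 bytes: K' = 59 10 00.
K' ⊕ ipad = 6f 26 36; K' ⊕ opad = 05 4c 5c.
m1: inner = H(6f 26 36 f2 1f 15) = c4 2d; tag = H(05 4c 5c c4 2d) = 8e10 ← matches
m2: inner = H(6f 26 36 f3 2f f8) = d4 11; tag = H(05 4c 5c d4 11) = 7220
m3: inner = H(6f 26 36 75 68 62) = 0d fd; tag = H(05 4c 5c 0d fd) = 5e59

1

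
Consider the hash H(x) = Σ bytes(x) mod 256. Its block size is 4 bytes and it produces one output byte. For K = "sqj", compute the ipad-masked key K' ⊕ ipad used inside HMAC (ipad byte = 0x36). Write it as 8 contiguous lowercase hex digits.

45475c36

Key "sqj" = 73 71 6a is 3 bytes ≤ B = 4; zero-pad to 4 bytes: K' = 73 71 6a 00.
XOR each byte with 0x36: 73⊕36=45, 71⊕36=47, 6a⊕36=5c, 00⊕36=36.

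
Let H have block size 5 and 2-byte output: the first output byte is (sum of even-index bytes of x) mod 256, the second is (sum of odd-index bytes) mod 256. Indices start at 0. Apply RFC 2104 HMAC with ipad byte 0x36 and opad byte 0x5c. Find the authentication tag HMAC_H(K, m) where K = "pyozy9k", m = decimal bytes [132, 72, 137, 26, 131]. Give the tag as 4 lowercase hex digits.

378f

Key "pyozy9k" = 70 79 6f 7a 79 39 6b is 7 bytes > B = 5, so hash it first: H(key) = c3 2c, then zero-pad to 5 bytes: K' = c3 2c 00 00 00.
K' ⊕ ipad = f5 1a 36 36 36.  K' ⊕ opad = 9f 70 5c 5c 5c.
Inner input = (K'⊕ipad) ∥ m = f5 1a 36 36 36 ∥ 84 48 89 1a 83.
Inner hash: even-index sum = 451 mod 256 = 195; odd-index sum = 480 mod 256 = 224 → c3 e0.
Outer input = (K'⊕opad) ∥ inner = 9f 70 5c 5c 5c ∥ c3 e0.
Outer hash (tag): even-index sum = 567 mod 256 = 55; odd-index sum = 399 mod 256 = 143 → 37 8f.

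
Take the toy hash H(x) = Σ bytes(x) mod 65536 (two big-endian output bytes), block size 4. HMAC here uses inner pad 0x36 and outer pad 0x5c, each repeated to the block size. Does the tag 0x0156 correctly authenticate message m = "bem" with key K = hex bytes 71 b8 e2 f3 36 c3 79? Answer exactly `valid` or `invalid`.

Key hex bytes 71 b8 e2 f3 36 c3 79 is 7 bytes > B = 4, so hash it first: H(key) = 04 70, then zero-pad to 4 bytes: K' = 04 70 00 00.
K' ⊕ ipad = 32 46 36 36; K' ⊕ opad = 58 2c 5c 5c.
Inner hash: sum = 50+70+54+54+98+101+109 = 536 → 02 18.
Outer hash (recomputed tag): sum = 88+44+92+92+2+24 = 342 → 01 56.
Recomputed tag = 0156; claimed = 0156 → match.

valid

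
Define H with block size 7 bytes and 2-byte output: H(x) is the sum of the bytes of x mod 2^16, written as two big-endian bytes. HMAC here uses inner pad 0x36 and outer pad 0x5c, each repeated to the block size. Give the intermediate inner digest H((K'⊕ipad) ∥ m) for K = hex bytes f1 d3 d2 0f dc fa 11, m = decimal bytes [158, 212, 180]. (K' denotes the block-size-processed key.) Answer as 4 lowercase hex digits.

Key hex bytes f1 d3 d2 0f dc fa 11 is exactly B = 7 bytes: K' = f1 d3 d2 0f dc fa 11.
K' ⊕ ipad = c7 e5 e4 39 ea cc 27.
Inner input = c7 e5 e4 39 ea cc 27 ∥ 9e d4 b4.
Inner hash: sum = 199+229+228+57+234+204+39+158+212+180 = 1740 → 06 cc.

06cc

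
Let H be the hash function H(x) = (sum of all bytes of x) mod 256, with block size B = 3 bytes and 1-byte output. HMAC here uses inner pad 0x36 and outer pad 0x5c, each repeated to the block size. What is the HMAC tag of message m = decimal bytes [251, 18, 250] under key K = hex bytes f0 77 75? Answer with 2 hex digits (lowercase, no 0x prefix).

Key hex bytes f0 77 75 is exactly B = 3 bytes: K' = f0 77 75.
K' ⊕ ipad = c6 41 43.  K' ⊕ opad = ac 2b 29.
Inner input = (K'⊕ipad) ∥ m = c6 41 43 ∥ fb 12 fa.
Inner hash: sum = 198+65+67+251+18+250 = 849; mod 256 = 81 → 51.
Outer input = (K'⊕opad) ∥ inner = ac 2b 29 ∥ 51.
Outer hash (tag): sum = 172+43+41+81 = 337; mod 256 = 81 → 51.

51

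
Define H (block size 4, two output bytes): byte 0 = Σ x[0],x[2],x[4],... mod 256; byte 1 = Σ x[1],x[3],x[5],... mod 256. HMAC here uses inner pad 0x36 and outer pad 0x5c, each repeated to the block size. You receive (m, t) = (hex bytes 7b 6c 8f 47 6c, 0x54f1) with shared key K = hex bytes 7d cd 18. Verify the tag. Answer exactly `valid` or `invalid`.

invalid

Key hex bytes 7d cd 18 is 3 bytes ≤ B = 4; zero-pad to 4 bytes: K' = 7d cd 18 00.
K' ⊕ ipad = 4b fb 2e 36; K' ⊕ opad = 21 91 44 5c.
Inner hash: even-index sum = 495 mod 256 = 239; odd-index sum = 484 mod 256 = 228 → ef e4.
Outer hash (recomputed tag): even-index sum = 340 mod 256 = 84; odd-index sum = 465 mod 256 = 209 → 54 d1.
Recomputed tag = 54d1; claimed = 54f1 → mismatch.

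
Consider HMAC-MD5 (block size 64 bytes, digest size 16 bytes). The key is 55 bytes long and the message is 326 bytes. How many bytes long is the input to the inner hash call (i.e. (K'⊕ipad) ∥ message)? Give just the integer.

Key is 55 ≤ 64 bytes, zero-padded: |K'| = 64.
Inner input = (K'⊕ipad) ∥ m → 64 + 326 = 390 bytes.

390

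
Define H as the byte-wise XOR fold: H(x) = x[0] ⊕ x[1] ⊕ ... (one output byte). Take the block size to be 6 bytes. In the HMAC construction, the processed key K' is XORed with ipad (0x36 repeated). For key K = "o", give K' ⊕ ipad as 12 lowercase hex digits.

Key "o" = 6f is 1 byte ≤ B = 6; zero-pad to 6 bytes: K' = 6f 00 00 00 00 00.
XOR each byte with 0x36: 6f⊕36=59, 00⊕36=36, 00⊕36=36, 00⊕36=36, 00⊕36=36, 00⊕36=36.

593636363636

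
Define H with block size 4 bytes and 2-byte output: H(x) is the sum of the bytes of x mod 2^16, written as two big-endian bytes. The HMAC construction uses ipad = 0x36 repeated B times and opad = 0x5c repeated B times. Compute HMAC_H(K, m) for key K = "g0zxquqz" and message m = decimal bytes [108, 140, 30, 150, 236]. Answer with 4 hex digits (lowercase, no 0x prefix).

01c5

Key "g0zxquqz" = 67 30 7a 78 71 75 71 7a is 8 bytes > B = 4, so hash it first: H(key) = 03 5a, then zero-pad to 4 bytes: K' = 03 5a 00 00.
K' ⊕ ipad = 35 6c 36 36.  K' ⊕ opad = 5f 06 5c 5c.
Inner input = (K'⊕ipad) ∥ m = 35 6c 36 36 ∥ 6c 8c 1e 96 ec.
Inner hash: sum = 53+108+54+54+108+140+30+150+236 = 933 → 03 a5.
Outer input = (K'⊕opad) ∥ inner = 5f 06 5c 5c ∥ 03 a5.
Outer hash (tag): sum = 95+6+92+92+3+165 = 453 → 01 c5.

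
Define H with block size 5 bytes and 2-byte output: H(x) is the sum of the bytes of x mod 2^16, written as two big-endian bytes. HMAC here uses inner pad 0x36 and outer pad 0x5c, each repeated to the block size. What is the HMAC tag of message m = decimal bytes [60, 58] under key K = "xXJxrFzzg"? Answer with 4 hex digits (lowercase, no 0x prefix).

034d

Key "xXJxrFzzg" = 78 58 4a 78 72 46 7a 7a 67 is 9 bytes > B = 5, so hash it first: H(key) = 03 a5, then zero-pad to 5 bytes: K' = 03 a5 00 00 00.
K' ⊕ ipad = 35 93 36 36 36.  K' ⊕ opad = 5f f9 5c 5c 5c.
Inner input = (K'⊕ipad) ∥ m = 35 93 36 36 36 ∥ 3c 3a.
Inner hash: sum = 53+147+54+54+54+60+58 = 480 → 01 e0.
Outer input = (K'⊕opad) ∥ inner = 5f f9 5c 5c 5c ∥ 01 e0.
Outer hash (tag): sum = 95+249+92+92+92+1+224 = 845 → 03 4d.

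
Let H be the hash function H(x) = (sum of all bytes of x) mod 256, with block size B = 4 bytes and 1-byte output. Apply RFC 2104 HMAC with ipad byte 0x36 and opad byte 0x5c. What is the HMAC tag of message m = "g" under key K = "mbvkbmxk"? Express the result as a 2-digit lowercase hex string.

af

Key "mbvkbmxk" = 6d 62 76 6b 62 6d 78 6b is 8 bytes > B = 4, so hash it first: H(key) = 62, then zero-pad to 4 bytes: K' = 62 00 00 00.
K' ⊕ ipad = 54 36 36 36.  K' ⊕ opad = 3e 5c 5c 5c.
Inner input = (K'⊕ipad) ∥ m = 54 36 36 36 ∥ 67.
Inner hash: sum = 84+54+54+54+103 = 349; mod 256 = 93 → 5d.
Outer input = (K'⊕opad) ∥ inner = 3e 5c 5c 5c ∥ 5d.
Outer hash (tag): sum = 62+92+92+92+93 = 431; mod 256 = 175 → af.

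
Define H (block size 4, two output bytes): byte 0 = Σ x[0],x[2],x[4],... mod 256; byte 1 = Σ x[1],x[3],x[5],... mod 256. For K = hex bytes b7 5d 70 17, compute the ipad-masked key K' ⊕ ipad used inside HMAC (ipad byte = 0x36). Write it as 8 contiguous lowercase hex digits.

816b4621

Key hex bytes b7 5d 70 17 is exactly B = 4 bytes: K' = b7 5d 70 17.
XOR each byte with 0x36: b7⊕36=81, 5d⊕36=6b, 70⊕36=46, 17⊕36=21.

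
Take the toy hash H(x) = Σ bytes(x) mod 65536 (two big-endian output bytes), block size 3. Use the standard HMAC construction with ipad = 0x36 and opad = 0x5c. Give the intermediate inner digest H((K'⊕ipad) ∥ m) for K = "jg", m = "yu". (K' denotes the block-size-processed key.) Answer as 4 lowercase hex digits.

Key "jg" = 6a 67 is 2 bytes ≤ B = 3; zero-pad to 3 bytes: K' = 6a 67 00.
K' ⊕ ipad = 5c 51 36.
Inner input = 5c 51 36 ∥ 79 75.
Inner hash: sum = 92+81+54+121+117 = 465 → 01 d1.

01d1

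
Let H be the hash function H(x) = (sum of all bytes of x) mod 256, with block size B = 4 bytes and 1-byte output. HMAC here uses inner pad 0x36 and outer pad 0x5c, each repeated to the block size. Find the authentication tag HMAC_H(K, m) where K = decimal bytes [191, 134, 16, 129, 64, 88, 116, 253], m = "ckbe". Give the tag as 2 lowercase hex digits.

Key decimal bytes [191, 134, 16, 129, 64, 88, 116, 253] = bf 86 10 81 40 58 74 fd is 8 bytes > B = 4, so hash it first: H(key) = df, then zero-pad to 4 bytes: K' = df 00 00 00.
K' ⊕ ipad = e9 36 36 36.  K' ⊕ opad = 83 5c 5c 5c.
Inner input = (K'⊕ipad) ∥ m = e9 36 36 36 ∥ 63 6b 62 65.
Inner hash: sum = 233+54+54+54+99+107+98+101 = 800; mod 256 = 32 → 20.
Outer input = (K'⊕opad) ∥ inner = 83 5c 5c 5c ∥ 20.
Outer hash (tag): sum = 131+92+92+92+32 = 439; mod 256 = 183 → b7.

b7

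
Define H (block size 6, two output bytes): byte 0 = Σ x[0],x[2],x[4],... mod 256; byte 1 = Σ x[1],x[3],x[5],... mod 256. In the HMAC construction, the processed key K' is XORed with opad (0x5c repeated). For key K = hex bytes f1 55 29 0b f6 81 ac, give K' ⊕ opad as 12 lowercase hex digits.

e0bd5c5c5c5c

Key hex bytes f1 55 29 0b f6 81 ac is 7 bytes > B = 6, so hash it first: H(key) = bc e1, then zero-pad to 6 bytes: K' = bc e1 00 00 00 00.
XOR each byte with 0x5c: bc⊕5c=e0, e1⊕5c=bd, 00⊕5c=5c, 00⊕5c=5c, 00⊕5c=5c, 00⊕5c=5c.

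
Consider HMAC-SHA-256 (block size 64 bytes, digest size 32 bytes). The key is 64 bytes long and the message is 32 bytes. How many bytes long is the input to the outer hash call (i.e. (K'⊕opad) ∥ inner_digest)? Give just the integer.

96

Key is 64 ≤ 64 bytes, zero-padded: |K'| = 64.
Outer input = (K'⊕opad) ∥ H(inner) → 64 + 32 = 96 bytes.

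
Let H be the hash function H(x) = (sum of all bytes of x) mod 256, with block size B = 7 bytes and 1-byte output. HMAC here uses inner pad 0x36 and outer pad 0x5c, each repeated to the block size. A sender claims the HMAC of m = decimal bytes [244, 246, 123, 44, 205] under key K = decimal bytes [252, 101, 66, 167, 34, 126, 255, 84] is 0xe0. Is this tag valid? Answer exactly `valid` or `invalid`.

invalid

Key decimal bytes [252, 101, 66, 167, 34, 126, 255, 84] = fc 65 42 a7 22 7e ff 54 is 8 bytes > B = 7, so hash it first: H(key) = 3d, then zero-pad to 7 bytes: K' = 3d 00 00 00 00 00 00.
K' ⊕ ipad = 0b 36 36 36 36 36 36; K' ⊕ opad = 61 5c 5c 5c 5c 5c 5c.
Inner hash: sum = 11+54+54+54+54+54+54+244+246+123+44+205 = 1197; mod 256 = 173 → ad.
Outer hash (recomputed tag): sum = 97+92+92+92+92+92+92+173 = 822; mod 256 = 54 → 36.
Recomputed tag = 36; claimed = e0 → mismatch.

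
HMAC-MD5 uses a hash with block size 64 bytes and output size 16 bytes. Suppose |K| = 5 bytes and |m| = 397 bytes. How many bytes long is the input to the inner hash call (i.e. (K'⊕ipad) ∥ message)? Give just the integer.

461

Key is 5 ≤ 64 bytes, zero-padded: |K'| = 64.
Inner input = (K'⊕ipad) ∥ m → 64 + 397 = 461 bytes.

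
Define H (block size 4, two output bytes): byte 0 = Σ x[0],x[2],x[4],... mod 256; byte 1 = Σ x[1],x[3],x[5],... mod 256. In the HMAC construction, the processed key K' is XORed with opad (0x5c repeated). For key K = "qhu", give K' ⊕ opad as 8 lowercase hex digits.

2d34295c

Key "qhu" = 71 68 75 is 3 bytes ≤ B = 4; zero-pad to 4 bytes: K' = 71 68 75 00.
XOR each byte with 0x5c: 71⊕5c=2d, 68⊕5c=34, 75⊕5c=29, 00⊕5c=5c.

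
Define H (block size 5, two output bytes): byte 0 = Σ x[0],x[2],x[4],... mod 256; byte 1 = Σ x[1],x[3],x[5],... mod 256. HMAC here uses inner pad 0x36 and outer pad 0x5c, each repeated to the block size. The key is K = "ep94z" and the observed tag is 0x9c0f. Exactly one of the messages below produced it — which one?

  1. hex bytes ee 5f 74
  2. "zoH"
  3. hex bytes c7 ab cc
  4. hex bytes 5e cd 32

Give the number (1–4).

Key "ep94z" = 65 70 39 34 7a is exactly B = 5 bytes: K' = 65 70 39 34 7a.
K' ⊕ ipad = 53 46 0f 02 4c; K' ⊕ opad = 39 2c 65 68 26.
m1: inner = H(53 46 0f 02 4c ee 5f 74) = 0d aa; tag = H(39 2c 65 68 26 0d aa) = 6ea1
m2: inner = H(53 46 0f 02 4c 7a 6f 48) = 1d 0a; tag = H(39 2c 65 68 26 1d 0a) = ceb1
m3: inner = H(53 46 0f 02 4c c7 ab cc) = 59 db; tag = H(39 2c 65 68 26 59 db) = 9fed
m4: inner = H(53 46 0f 02 4c 5e cd 32) = 7b d8; tag = H(39 2c 65 68 26 7b d8) = 9c0f ← matches

4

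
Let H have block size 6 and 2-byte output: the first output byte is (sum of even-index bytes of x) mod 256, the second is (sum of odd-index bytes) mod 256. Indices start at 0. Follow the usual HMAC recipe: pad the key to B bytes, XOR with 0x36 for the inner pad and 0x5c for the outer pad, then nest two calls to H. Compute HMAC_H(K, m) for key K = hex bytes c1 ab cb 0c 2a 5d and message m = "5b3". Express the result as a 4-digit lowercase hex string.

Key hex bytes c1 ab cb 0c 2a 5d is exactly B = 6 bytes: K' = c1 ab cb 0c 2a 5d.
K' ⊕ ipad = f7 9d fd 3a 1c 6b.  K' ⊕ opad = 9d f7 97 50 76 01.
Inner input = (K'⊕ipad) ∥ m = f7 9d fd 3a 1c 6b ∥ 35 62 33.
Inner hash: even-index sum = 632 mod 256 = 120; odd-index sum = 420 mod 256 = 164 → 78 a4.
Outer input = (K'⊕opad) ∥ inner = 9d f7 97 50 76 01 ∥ 78 a4.
Outer hash (tag): even-index sum = 546 mod 256 = 34; odd-index sum = 492 mod 256 = 236 → 22 ec.

22ec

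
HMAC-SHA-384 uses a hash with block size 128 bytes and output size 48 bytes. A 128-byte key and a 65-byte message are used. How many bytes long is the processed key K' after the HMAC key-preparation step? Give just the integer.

Key is 128 ≤ 128 bytes, zero-padded: |K'| = 128.

128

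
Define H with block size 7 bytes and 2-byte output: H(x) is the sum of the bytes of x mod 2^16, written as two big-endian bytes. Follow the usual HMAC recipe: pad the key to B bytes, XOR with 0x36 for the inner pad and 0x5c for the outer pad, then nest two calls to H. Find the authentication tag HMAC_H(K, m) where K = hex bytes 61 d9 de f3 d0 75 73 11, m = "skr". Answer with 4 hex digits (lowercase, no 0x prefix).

Key hex bytes 61 d9 de f3 d0 75 73 11 is 8 bytes > B = 7, so hash it first: H(key) = 04 d4, then zero-pad to 7 bytes: K' = 04 d4 00 00 00 00 00.
K' ⊕ ipad = 32 e2 36 36 36 36 36.  K' ⊕ opad = 58 88 5c 5c 5c 5c 5c.
Inner input = (K'⊕ipad) ∥ m = 32 e2 36 36 36 36 36 ∥ 73 6b 72.
Inner hash: sum = 50+226+54+54+54+54+54+115+107+114 = 882 → 03 72.
Outer input = (K'⊕opad) ∥ inner = 58 88 5c 5c 5c 5c 5c ∥ 03 72.
Outer hash (tag): sum = 88+136+92+92+92+92+92+3+114 = 801 → 03 21.

0321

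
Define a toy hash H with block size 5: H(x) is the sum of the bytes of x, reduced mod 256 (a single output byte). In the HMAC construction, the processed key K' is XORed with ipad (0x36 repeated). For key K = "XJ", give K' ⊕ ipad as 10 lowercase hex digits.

6e7c363636

Key "XJ" = 58 4a is 2 bytes ≤ B = 5; zero-pad to 5 bytes: K' = 58 4a 00 00 00.
XOR each byte with 0x36: 58⊕36=6e, 4a⊕36=7c, 00⊕36=36, 00⊕36=36, 00⊕36=36.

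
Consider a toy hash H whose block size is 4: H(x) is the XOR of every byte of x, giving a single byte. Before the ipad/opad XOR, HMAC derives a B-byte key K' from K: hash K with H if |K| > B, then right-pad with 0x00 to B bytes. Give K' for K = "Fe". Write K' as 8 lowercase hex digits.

Key "Fe" = 46 65 is 2 bytes ≤ B = 4; zero-pad to 4 bytes: K' = 46 65 00 00.

46650000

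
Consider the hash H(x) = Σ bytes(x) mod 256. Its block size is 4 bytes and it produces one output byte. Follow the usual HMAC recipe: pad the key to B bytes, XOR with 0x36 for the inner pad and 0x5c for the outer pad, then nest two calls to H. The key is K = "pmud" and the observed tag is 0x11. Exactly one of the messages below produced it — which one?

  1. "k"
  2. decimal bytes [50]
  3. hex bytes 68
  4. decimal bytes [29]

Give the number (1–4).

4

Key "pmud" = 70 6d 75 64 is exactly B = 4 bytes: K' = 70 6d 75 64.
K' ⊕ ipad = 46 5b 43 52; K' ⊕ opad = 2c 31 29 38.
m1: inner = H(46 5b 43 52 6b) = a1; tag = H(2c 31 29 38 a1) = 5f
m2: inner = H(46 5b 43 52 32) = 68; tag = H(2c 31 29 38 68) = 26
m3: inner = H(46 5b 43 52 68) = 9e; tag = H(2c 31 29 38 9e) = 5c
m4: inner = H(46 5b 43 52 1d) = 53; tag = H(2c 31 29 38 53) = 11 ← matches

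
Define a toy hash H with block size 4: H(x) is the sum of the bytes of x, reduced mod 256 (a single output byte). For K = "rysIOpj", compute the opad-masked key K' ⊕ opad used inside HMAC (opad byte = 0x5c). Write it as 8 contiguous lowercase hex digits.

Key "rysIOpj" = 72 79 73 49 4f 70 6a is 7 bytes > B = 4, so hash it first: H(key) = d0, then zero-pad to 4 bytes: K' = d0 00 00 00.
XOR each byte with 0x5c: d0⊕5c=8c, 00⊕5c=5c, 00⊕5c=5c, 00⊕5c=5c.

8c5c5c5c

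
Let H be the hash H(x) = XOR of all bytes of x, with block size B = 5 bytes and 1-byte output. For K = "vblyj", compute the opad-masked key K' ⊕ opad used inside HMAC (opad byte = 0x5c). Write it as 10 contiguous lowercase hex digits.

Key "vblyj" = 76 62 6c 79 6a is exactly B = 5 bytes: K' = 76 62 6c 79 6a.
XOR each byte with 0x5c: 76⊕5c=2a, 62⊕5c=3e, 6c⊕5c=30, 79⊕5c=25, 6a⊕5c=36.

2a3e302536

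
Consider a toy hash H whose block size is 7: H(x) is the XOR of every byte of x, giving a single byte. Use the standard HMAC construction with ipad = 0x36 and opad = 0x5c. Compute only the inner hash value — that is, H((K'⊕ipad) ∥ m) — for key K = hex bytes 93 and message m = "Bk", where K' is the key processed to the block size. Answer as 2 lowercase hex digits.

8c

Key hex bytes 93 is 1 byte ≤ B = 7; zero-pad to 7 bytes: K' = 93 00 00 00 00 00 00.
K' ⊕ ipad = a5 36 36 36 36 36 36.
Inner input = a5 36 36 36 36 36 36 ∥ 42 6b.
Inner hash: XOR a5⊕36⊕36⊕36⊕36⊕36⊕36⊕42⊕6b = 8c.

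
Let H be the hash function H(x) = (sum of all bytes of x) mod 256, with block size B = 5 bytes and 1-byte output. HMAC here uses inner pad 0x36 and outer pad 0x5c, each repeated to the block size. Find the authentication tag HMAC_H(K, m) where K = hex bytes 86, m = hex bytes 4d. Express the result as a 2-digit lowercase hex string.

Key hex bytes 86 is 1 byte ≤ B = 5; zero-pad to 5 bytes: K' = 86 00 00 00 00.
K' ⊕ ipad = b0 36 36 36 36.  K' ⊕ opad = da 5c 5c 5c 5c.
Inner input = (K'⊕ipad) ∥ m = b0 36 36 36 36 ∥ 4d.
Inner hash: sum = 176+54+54+54+54+77 = 469; mod 256 = 213 → d5.
Outer input = (K'⊕opad) ∥ inner = da 5c 5c 5c 5c ∥ d5.
Outer hash (tag): sum = 218+92+92+92+92+213 = 799; mod 256 = 31 → 1f.

1f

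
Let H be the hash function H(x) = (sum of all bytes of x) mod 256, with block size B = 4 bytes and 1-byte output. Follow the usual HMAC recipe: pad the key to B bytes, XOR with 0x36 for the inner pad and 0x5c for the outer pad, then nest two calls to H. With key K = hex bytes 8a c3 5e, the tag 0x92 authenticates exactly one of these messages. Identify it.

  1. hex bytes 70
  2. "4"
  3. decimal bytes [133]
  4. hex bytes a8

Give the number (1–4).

Key hex bytes 8a c3 5e is 3 bytes ≤ B = 4; zero-pad to 4 bytes: K' = 8a c3 5e 00.
K' ⊕ ipad = bc f5 68 36; K' ⊕ opad = d6 9f 02 5c.
m1: inner = H(bc f5 68 36 70) = bf; tag = H(d6 9f 02 5c bf) = 92 ← matches
m2: inner = H(bc f5 68 36 34) = 83; tag = H(d6 9f 02 5c 83) = 56
m3: inner = H(bc f5 68 36 85) = d4; tag = H(d6 9f 02 5c d4) = a7
m4: inner = H(bc f5 68 36 a8) = f7; tag = H(d6 9f 02 5c f7) = ca

1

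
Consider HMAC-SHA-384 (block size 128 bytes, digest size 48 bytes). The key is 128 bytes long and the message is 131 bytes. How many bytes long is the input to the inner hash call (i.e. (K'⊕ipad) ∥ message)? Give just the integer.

259

Key is 128 ≤ 128 bytes, zero-padded: |K'| = 128.
Inner input = (K'⊕ipad) ∥ m → 128 + 131 = 259 bytes.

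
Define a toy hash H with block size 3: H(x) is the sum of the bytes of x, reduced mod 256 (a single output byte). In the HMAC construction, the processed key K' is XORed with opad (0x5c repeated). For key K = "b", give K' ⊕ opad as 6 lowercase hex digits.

Key "b" = 62 is 1 byte ≤ B = 3; zero-pad to 3 bytes: K' = 62 00 00.
XOR each byte with 0x5c: 62⊕5c=3e, 00⊕5c=5c, 00⊕5c=5c.

3e5c5c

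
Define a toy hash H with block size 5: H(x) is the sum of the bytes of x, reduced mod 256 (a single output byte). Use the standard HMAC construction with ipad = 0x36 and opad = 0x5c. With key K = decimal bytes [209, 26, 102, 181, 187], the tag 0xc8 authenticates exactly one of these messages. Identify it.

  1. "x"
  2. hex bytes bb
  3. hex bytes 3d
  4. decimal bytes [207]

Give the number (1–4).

Key decimal bytes [209, 26, 102, 181, 187] = d1 1a 66 b5 bb is exactly B = 5 bytes: K' = d1 1a 66 b5 bb.
K' ⊕ ipad = e7 2c 50 83 8d; K' ⊕ opad = 8d 46 3a e9 e7.
m1: inner = H(e7 2c 50 83 8d 78) = eb; tag = H(8d 46 3a e9 e7 eb) = c8 ← matches
m2: inner = H(e7 2c 50 83 8d bb) = 2e; tag = H(8d 46 3a e9 e7 2e) = 0b
m3: inner = H(e7 2c 50 83 8d 3d) = b0; tag = H(8d 46 3a e9 e7 b0) = 8d
m4: inner = H(e7 2c 50 83 8d cf) = 42; tag = H(8d 46 3a e9 e7 42) = 1f

1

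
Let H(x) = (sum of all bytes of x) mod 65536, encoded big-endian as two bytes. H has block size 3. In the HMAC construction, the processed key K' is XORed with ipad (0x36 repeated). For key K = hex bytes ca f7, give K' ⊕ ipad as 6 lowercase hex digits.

Key hex bytes ca f7 is 2 bytes ≤ B = 3; zero-pad to 3 bytes: K' = ca f7 00.
XOR each byte with 0x36: ca⊕36=fc, f7⊕36=c1, 00⊕36=36.

fcc136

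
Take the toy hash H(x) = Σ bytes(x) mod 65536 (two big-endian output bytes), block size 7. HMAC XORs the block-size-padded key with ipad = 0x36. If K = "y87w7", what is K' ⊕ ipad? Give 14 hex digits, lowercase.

Key "y87w7" = 79 38 37 77 37 is 5 bytes ≤ B = 7; zero-pad to 7 bytes: K' = 79 38 37 77 37 00 00.
XOR each byte with 0x36: 79⊕36=4f, 38⊕36=0e, 37⊕36=01, 77⊕36=41, 37⊕36=01, 00⊕36=36, 00⊕36=36.

4f0e0141013636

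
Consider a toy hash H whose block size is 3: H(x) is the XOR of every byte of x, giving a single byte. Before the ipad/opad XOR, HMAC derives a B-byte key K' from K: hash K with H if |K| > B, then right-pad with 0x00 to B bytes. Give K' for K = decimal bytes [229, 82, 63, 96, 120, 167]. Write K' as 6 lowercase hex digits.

|K| = 6 > B = 3, so first hash the key.
H(K): XOR e5⊕52⊕3f⊕60⊕78⊕a7 = 37.
Zero-pad H(K) = 37 to 3 bytes: K' = 37 00 00.

370000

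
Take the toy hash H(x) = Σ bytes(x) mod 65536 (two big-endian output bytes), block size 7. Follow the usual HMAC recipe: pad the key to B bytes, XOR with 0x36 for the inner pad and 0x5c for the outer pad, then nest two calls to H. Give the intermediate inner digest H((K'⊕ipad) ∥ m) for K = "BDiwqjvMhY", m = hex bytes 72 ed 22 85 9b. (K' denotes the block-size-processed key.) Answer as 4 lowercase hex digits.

04d7

Key "BDiwqjvMhY" = 42 44 69 77 71 6a 76 4d 68 59 is 10 bytes > B = 7, so hash it first: H(key) = 03 c5, then zero-pad to 7 bytes: K' = 03 c5 00 00 00 00 00.
K' ⊕ ipad = 35 f3 36 36 36 36 36.
Inner input = 35 f3 36 36 36 36 36 ∥ 72 ed 22 85 9b.
Inner hash: sum = 53+243+54+54+54+54+54+114+237+34+133+155 = 1239 → 04 d7.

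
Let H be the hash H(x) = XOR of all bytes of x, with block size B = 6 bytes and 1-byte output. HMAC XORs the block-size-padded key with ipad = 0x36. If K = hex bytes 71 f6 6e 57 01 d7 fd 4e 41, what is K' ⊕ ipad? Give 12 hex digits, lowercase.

ac3636363636

Key hex bytes 71 f6 6e 57 01 d7 fd 4e 41 is 9 bytes > B = 6, so hash it first: H(key) = 9a, then zero-pad to 6 bytes: K' = 9a 00 00 00 00 00.
XOR each byte with 0x36: 9a⊕36=ac, 00⊕36=36, 00⊕36=36, 00⊕36=36, 00⊕36=36, 00⊕36=36.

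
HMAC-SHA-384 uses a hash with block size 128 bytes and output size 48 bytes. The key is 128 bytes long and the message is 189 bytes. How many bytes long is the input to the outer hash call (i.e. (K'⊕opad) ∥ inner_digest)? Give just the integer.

Key is 128 ≤ 128 bytes, zero-padded: |K'| = 128.
Outer input = (K'⊕opad) ∥ H(inner) → 128 + 48 = 176 bytes.

176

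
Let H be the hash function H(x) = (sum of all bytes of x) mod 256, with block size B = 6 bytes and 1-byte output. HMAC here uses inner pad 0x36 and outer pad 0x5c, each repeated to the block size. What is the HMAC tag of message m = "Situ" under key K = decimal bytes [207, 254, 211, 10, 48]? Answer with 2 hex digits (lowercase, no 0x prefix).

a5

Key decimal bytes [207, 254, 211, 10, 48] = cf fe d3 0a 30 is 5 bytes ≤ B = 6; zero-pad to 6 bytes: K' = cf fe d3 0a 30 00.
K' ⊕ ipad = f9 c8 e5 3c 06 36.  K' ⊕ opad = 93 a2 8f 56 6c 5c.
Inner input = (K'⊕ipad) ∥ m = f9 c8 e5 3c 06 36 ∥ 53 69 74 75.
Inner hash: sum = 249+200+229+60+6+54+83+105+116+117 = 1219; mod 256 = 195 → c3.
Outer input = (K'⊕opad) ∥ inner = 93 a2 8f 56 6c 5c ∥ c3.
Outer hash (tag): sum = 147+162+143+86+108+92+195 = 933; mod 256 = 165 → a5.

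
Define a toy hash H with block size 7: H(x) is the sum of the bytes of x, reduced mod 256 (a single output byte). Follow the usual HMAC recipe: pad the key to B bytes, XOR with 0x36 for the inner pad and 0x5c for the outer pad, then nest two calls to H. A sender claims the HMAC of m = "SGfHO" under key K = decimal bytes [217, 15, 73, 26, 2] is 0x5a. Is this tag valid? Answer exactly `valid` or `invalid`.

invalid

Key decimal bytes [217, 15, 73, 26, 2] = d9 0f 49 1a 02 is 5 bytes ≤ B = 7; zero-pad to 7 bytes: K' = d9 0f 49 1a 02 00 00.
K' ⊕ ipad = ef 39 7f 2c 34 36 36; K' ⊕ opad = 85 53 15 46 5e 5c 5c.
Inner hash: sum = 239+57+127+44+52+54+54+83+71+102+72+79 = 1034; mod 256 = 10 → 0a.
Outer hash (recomputed tag): sum = 133+83+21+70+94+92+92+10 = 595; mod 256 = 83 → 53.
Recomputed tag = 53; claimed = 5a → mismatch.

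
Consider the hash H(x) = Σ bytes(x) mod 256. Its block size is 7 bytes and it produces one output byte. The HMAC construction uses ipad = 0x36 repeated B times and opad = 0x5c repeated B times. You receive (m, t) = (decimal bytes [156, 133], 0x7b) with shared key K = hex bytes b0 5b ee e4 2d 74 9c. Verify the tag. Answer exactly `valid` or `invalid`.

Key hex bytes b0 5b ee e4 2d 74 9c is exactly B = 7 bytes: K' = b0 5b ee e4 2d 74 9c.
K' ⊕ ipad = 86 6d d8 d2 1b 42 aa; K' ⊕ opad = ec 07 b2 b8 71 28 c0.
Inner hash: sum = 134+109+216+210+27+66+170+156+133 = 1221; mod 256 = 197 → c5.
Outer hash (recomputed tag): sum = 236+7+178+184+113+40+192+197 = 1147; mod 256 = 123 → 7b.
Recomputed tag = 7b; claimed = 7b → match.

valid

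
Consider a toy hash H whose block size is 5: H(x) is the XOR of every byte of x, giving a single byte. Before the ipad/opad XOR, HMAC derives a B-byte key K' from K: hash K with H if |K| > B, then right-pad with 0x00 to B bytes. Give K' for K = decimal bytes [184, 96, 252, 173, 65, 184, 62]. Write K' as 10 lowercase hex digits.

4e00000000

|K| = 7 > B = 5, so first hash the key.
H(K): XOR b8⊕60⊕fc⊕ad⊕41⊕b8⊕3e = 4e.
Zero-pad H(K) = 4e to 5 bytes: K' = 4e 00 00 00 00.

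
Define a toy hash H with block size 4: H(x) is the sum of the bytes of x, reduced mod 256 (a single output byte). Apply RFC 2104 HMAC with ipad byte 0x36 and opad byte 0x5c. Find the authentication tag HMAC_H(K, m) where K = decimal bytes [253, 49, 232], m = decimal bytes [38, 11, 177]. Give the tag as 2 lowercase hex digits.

e6

Key decimal bytes [253, 49, 232] = fd 31 e8 is 3 bytes ≤ B = 4; zero-pad to 4 bytes: K' = fd 31 e8 00.
K' ⊕ ipad = cb 07 de 36.  K' ⊕ opad = a1 6d b4 5c.
Inner input = (K'⊕ipad) ∥ m = cb 07 de 36 ∥ 26 0b b1.
Inner hash: sum = 203+7+222+54+38+11+177 = 712; mod 256 = 200 → c8.
Outer input = (K'⊕opad) ∥ inner = a1 6d b4 5c ∥ c8.
Outer hash (tag): sum = 161+109+180+92+200 = 742; mod 256 = 230 → e6.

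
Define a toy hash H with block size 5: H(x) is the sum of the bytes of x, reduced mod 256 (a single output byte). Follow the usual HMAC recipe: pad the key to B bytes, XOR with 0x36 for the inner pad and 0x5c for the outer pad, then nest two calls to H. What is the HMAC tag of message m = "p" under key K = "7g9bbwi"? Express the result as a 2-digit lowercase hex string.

2c

Key "7g9bbwi" = 37 67 39 62 62 77 69 is 7 bytes > B = 5, so hash it first: H(key) = 7b, then zero-pad to 5 bytes: K' = 7b 00 00 00 00.
K' ⊕ ipad = 4d 36 36 36 36.  K' ⊕ opad = 27 5c 5c 5c 5c.
Inner input = (K'⊕ipad) ∥ m = 4d 36 36 36 36 ∥ 70.
Inner hash: sum = 77+54+54+54+54+112 = 405; mod 256 = 149 → 95.
Outer input = (K'⊕opad) ∥ inner = 27 5c 5c 5c 5c ∥ 95.
Outer hash (tag): sum = 39+92+92+92+92+149 = 556; mod 256 = 44 → 2c.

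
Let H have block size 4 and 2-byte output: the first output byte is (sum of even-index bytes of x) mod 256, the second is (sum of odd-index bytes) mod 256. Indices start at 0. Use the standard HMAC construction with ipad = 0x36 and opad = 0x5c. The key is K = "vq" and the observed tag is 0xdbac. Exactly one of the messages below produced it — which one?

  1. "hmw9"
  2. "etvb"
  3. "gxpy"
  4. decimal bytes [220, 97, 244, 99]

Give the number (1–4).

1

Key "vq" = 76 71 is 2 bytes ≤ B = 4; zero-pad to 4 bytes: K' = 76 71 00 00.
K' ⊕ ipad = 40 47 36 36; K' ⊕ opad = 2a 2d 5c 5c.
m1: inner = H(40 47 36 36 68 6d 77 39) = 55 23; tag = H(2a 2d 5c 5c 55 23) = dbac ← matches
m2: inner = H(40 47 36 36 65 74 76 62) = 51 53; tag = H(2a 2d 5c 5c 51 53) = d7dc
m3: inner = H(40 47 36 36 67 78 70 79) = 4d 6e; tag = H(2a 2d 5c 5c 4d 6e) = d3f7
m4: inner = H(40 47 36 36 dc 61 f4 63) = 46 41; tag = H(2a 2d 5c 5c 46 41) = ccca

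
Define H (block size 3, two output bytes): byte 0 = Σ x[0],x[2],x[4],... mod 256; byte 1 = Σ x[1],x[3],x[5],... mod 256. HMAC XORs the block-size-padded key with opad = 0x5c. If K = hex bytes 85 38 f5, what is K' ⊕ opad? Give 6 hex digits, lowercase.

Key hex bytes 85 38 f5 is exactly B = 3 bytes: K' = 85 38 f5.
XOR each byte with 0x5c: 85⊕5c=d9, 38⊕5c=64, f5⊕5c=a9.

d964a9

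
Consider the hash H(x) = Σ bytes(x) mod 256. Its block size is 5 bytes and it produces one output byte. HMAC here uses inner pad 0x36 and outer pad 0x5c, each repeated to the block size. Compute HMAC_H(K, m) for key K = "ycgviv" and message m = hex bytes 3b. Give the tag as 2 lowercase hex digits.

f5

Key "ycgviv" = 79 63 67 76 69 76 is 6 bytes > B = 5, so hash it first: H(key) = 98, then zero-pad to 5 bytes: K' = 98 00 00 00 00.
K' ⊕ ipad = ae 36 36 36 36.  K' ⊕ opad = c4 5c 5c 5c 5c.
Inner input = (K'⊕ipad) ∥ m = ae 36 36 36 36 ∥ 3b.
Inner hash: sum = 174+54+54+54+54+59 = 449; mod 256 = 193 → c1.
Outer input = (K'⊕opad) ∥ inner = c4 5c 5c 5c 5c ∥ c1.
Outer hash (tag): sum = 196+92+92+92+92+193 = 757; mod 256 = 245 → f5.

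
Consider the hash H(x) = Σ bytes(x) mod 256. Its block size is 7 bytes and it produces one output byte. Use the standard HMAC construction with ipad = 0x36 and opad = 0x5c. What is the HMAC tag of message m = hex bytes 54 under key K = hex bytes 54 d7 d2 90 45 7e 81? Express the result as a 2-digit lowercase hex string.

Key hex bytes 54 d7 d2 90 45 7e 81 is exactly B = 7 bytes: K' = 54 d7 d2 90 45 7e 81.
K' ⊕ ipad = 62 e1 e4 a6 73 48 b7.  K' ⊕ opad = 08 8b 8e cc 19 22 dd.
Inner input = (K'⊕ipad) ∥ m = 62 e1 e4 a6 73 48 b7 ∥ 54.
Inner hash: sum = 98+225+228+166+115+72+183+84 = 1171; mod 256 = 147 → 93.
Outer input = (K'⊕opad) ∥ inner = 08 8b 8e cc 19 22 dd ∥ 93.
Outer hash (tag): sum = 8+139+142+204+25+34+221+147 = 920; mod 256 = 152 → 98.

98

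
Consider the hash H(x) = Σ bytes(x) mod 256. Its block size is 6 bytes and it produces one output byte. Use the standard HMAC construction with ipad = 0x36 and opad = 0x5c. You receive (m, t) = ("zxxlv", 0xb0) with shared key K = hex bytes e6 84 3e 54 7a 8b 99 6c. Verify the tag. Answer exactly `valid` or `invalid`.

valid

Key hex bytes e6 84 3e 54 7a 8b 99 6c is 8 bytes > B = 6, so hash it first: H(key) = 06, then zero-pad to 6 bytes: K' = 06 00 00 00 00 00.
K' ⊕ ipad = 30 36 36 36 36 36; K' ⊕ opad = 5a 5c 5c 5c 5c 5c.
Inner hash: sum = 48+54+54+54+54+54+122+120+120+108+118 = 906; mod 256 = 138 → 8a.
Outer hash (recomputed tag): sum = 90+92+92+92+92+92+138 = 688; mod 256 = 176 → b0.
Recomputed tag = b0; claimed = b0 → match.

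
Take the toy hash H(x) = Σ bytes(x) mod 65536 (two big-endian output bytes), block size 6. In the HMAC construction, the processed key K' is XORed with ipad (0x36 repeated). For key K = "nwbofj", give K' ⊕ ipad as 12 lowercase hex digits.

58415459505c

Key "nwbofj" = 6e 77 62 6f 66 6a is exactly B = 6 bytes: K' = 6e 77 62 6f 66 6a.
XOR each byte with 0x36: 6e⊕36=58, 77⊕36=41, 62⊕36=54, 6f⊕36=59, 66⊕36=50, 6a⊕36=5c.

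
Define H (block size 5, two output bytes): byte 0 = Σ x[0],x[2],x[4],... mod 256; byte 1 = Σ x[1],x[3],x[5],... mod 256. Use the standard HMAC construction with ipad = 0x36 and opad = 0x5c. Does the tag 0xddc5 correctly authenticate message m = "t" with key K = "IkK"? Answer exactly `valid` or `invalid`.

invalid

Key "IkK" = 49 6b 4b is 3 bytes ≤ B = 5; zero-pad to 5 bytes: K' = 49 6b 4b 00 00.
K' ⊕ ipad = 7f 5d 7d 36 36; K' ⊕ opad = 15 37 17 5c 5c.
Inner hash: even-index sum = 306 mod 256 = 50; odd-index sum = 263 mod 256 = 7 → 32 07.
Outer hash (recomputed tag): even-index sum = 143 mod 256 = 143; odd-index sum = 197 mod 256 = 197 → 8f c5.
Recomputed tag = 8fc5; claimed = ddc5 → mismatch.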